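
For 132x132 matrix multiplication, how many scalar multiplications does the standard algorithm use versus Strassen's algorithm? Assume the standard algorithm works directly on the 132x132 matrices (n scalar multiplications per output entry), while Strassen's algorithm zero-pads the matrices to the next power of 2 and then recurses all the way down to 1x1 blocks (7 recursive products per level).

Matrix multiplication for 132x132 matrices:

Strassen's algorithm requires power-of-2 dimensions. Pad 132x132 to 256x256 (next power of 2).

Standard algorithm: 132^3 = 2299968 multiplications
Strassen's algorithm: 7^(log2(256)) = 7^8 = 5764801 multiplications
Difference: 2299968 - 5764801 = -3464833 (Strassen uses MORE here due to padding overhead — for small or just-over-power-of-2 n, padding can outweigh the per-level savings)

Standard: 2299968 multiplications (132^3). Strassen: 5764801 multiplications (7^8, after padding to 256x256). Strassen reduces 8 recursive multiplications to 7 at each level.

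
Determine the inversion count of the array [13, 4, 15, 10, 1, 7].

Finding inversions in [13, 4, 15, 10, 1, 7]:

(0, 1): arr[0]=13 > arr[1]=4
(0, 3): arr[0]=13 > arr[3]=10
(0, 4): arr[0]=13 > arr[4]=1
(0, 5): arr[0]=13 > arr[5]=7
(1, 4): arr[1]=4 > arr[4]=1
(2, 3): arr[2]=15 > arr[3]=10
(2, 4): arr[2]=15 > arr[4]=1
(2, 5): arr[2]=15 > arr[5]=7
(3, 4): arr[3]=10 > arr[4]=1
(3, 5): arr[3]=10 > arr[5]=7

Total inversions: 10

The array has 10 inversion(s): (0,1), (0,3), (0,4), (0,5), (1,4), (2,3), (2,4), (2,5), (3,4), (3,5). Each pair (i,j) satisfies i < j and arr[i] > arr[j].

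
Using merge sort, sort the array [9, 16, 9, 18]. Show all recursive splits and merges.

Merge sort trace:

Split: [9, 16, 9, 18] -> [9, 16] and [9, 18]
  Split: [9, 16] -> [9] and [16]
  Merge: [9] + [16] -> [9, 16]
  Split: [9, 18] -> [9] and [18]
  Merge: [9] + [18] -> [9, 18]
Merge: [9, 16] + [9, 18] -> [9, 9, 16, 18]

Final sorted array: [9, 9, 16, 18]

The merge sort proceeds by recursively splitting the array and merging sorted halves.
After all merges, the sorted array is [9, 9, 16, 18].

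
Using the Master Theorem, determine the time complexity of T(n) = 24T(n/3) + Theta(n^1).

Master Theorem for T(n) = 24T(n/3) + O(n^1):

a = 24, b = 3, c = 1
log_b(a) = log_3(24) = 2.8928

Case 1: c = 1 < log_3(24) = 2.8928
T(n) = O(n^(log_3 24))

For T(n) = 24T(n/3) + O(n^1): log_3(24) = 2.8928. This is Case 1 of the Master Theorem (c < log_b(a), work dominated by leaves), giving O(n^(log_3 24)).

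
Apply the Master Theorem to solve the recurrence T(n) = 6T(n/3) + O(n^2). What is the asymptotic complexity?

Master Theorem for T(n) = 6T(n/3) + O(n^2):

a = 6, b = 3, c = 2
log_b(a) = log_3(6) = 1.6309

Case 3: c = 2 > log_3(6) = 1.6309
T(n) = O(n^2) = O(n^2)

For T(n) = 6T(n/3) + O(n^2): log_3(6) = 1.6309. This is Case 3 of the Master Theorem (c > log_b(a), work dominated by root), giving O(n^2).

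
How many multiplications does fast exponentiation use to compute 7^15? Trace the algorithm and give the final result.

Computing 7^15 by squaring (build up from 7^1; each line after the first costs one multiplication):

7^1 = 7
7^2 = (7^1)^2 = 7^2 = 49
7^3 = 7 * 7^2 = 7 * 49 = 343
7^6 = (7^3)^2 = 343^2 = 117649
7^7 = 7 * 7^6 = 7 * 117649 = 823543
7^14 = (7^7)^2 = 823543^2 = 678223072849
7^15 = 7 * 7^14 = 7 * 678223072849 = 4747561509943

Result: 4747561509943
Multiplications needed: 6 (6 lines after 7^1)

7^15 = 4747561509943. Using exponentiation by squaring, this requires 6 multiplications. The key idea: if the exponent is even, square the half-power; if odd, multiply by the base once.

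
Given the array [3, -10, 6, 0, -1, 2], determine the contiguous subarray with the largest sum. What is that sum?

Using Kadane's algorithm on [3, -10, 6, 0, -1, 2]:

Scanning through the array:
Position 1 (value -10): max_ending_here = -7, max_so_far = 3
Position 2 (value 6): max_ending_here = 6, max_so_far = 6
Position 3 (value 0): max_ending_here = 6, max_so_far = 6
Position 4 (value -1): max_ending_here = 5, max_so_far = 6
Position 5 (value 2): max_ending_here = 7, max_so_far = 7

Maximum subarray: [6, 0, -1, 2]
Maximum sum: 7

The maximum subarray is [6, 0, -1, 2] with sum 7. This subarray runs from index 2 to index 5.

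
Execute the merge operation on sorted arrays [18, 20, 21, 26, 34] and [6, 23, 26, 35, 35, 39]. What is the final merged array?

Merging process:

Compare 18 vs 6: take 6 from right. Merged: [6]
Compare 18 vs 23: take 18 from left. Merged: [6, 18]
Compare 20 vs 23: take 20 from left. Merged: [6, 18, 20]
Compare 21 vs 23: take 21 from left. Merged: [6, 18, 20, 21]
Compare 26 vs 23: take 23 from right. Merged: [6, 18, 20, 21, 23]
Compare 26 vs 26: take 26 from left. Merged: [6, 18, 20, 21, 23, 26]
Compare 34 vs 26: take 26 from right. Merged: [6, 18, 20, 21, 23, 26, 26]
Compare 34 vs 35: take 34 from left. Merged: [6, 18, 20, 21, 23, 26, 26, 34]
Append remaining from right: [35, 35, 39]. Merged: [6, 18, 20, 21, 23, 26, 26, 34, 35, 35, 39]

Final merged array: [6, 18, 20, 21, 23, 26, 26, 34, 35, 35, 39]
Total comparisons: 8

The merged array is [6, 18, 20, 21, 23, 26, 26, 34, 35, 35, 39], requiring 8 comparisons. The merge step runs in O(n) time where n is the total number of elements.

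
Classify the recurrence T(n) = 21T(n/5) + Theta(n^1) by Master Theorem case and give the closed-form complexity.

Master Theorem for T(n) = 21T(n/5) + O(n^1):

a = 21, b = 5, c = 1
log_b(a) = log_5(21) = 1.8917

Case 1: c = 1 < log_5(21) = 1.8917
T(n) = O(n^(log_5 21))

For T(n) = 21T(n/5) + O(n^1): log_5(21) = 1.8917. This is Case 1 of the Master Theorem (c < log_b(a), work dominated by leaves), giving O(n^(log_5 21)).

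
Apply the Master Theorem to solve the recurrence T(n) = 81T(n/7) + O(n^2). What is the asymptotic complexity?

Master Theorem for T(n) = 81T(n/7) + O(n^2):

a = 81, b = 7, c = 2
log_b(a) = log_7(81) = 2.2583

Case 1: c = 2 < log_7(81) = 2.2583
T(n) = O(n^(log_7 81))

For T(n) = 81T(n/7) + O(n^2): log_7(81) = 2.2583. This is Case 1 of the Master Theorem (c < log_b(a), work dominated by leaves), giving O(n^(log_7 81)).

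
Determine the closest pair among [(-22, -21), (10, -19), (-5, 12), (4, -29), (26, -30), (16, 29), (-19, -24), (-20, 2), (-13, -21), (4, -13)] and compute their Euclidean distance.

Computing all pairwise distances among 10 points:

d((-22, -21), (10, -19)) = 32.0624
d((-22, -21), (-5, 12)) = 37.1214
d((-22, -21), (4, -29)) = 27.2029
d((-22, -21), (26, -30)) = 48.8365
d((-22, -21), (16, 29)) = 62.8013
d((-22, -21), (-19, -24)) = 4.2426 <-- minimum
d((-22, -21), (-20, 2)) = 23.0868
d((-22, -21), (-13, -21)) = 9.0
d((-22, -21), (4, -13)) = 27.2029
d((10, -19), (-5, 12)) = 34.4384
d((10, -19), (4, -29)) = 11.6619
d((10, -19), (26, -30)) = 19.4165
d((10, -19), (16, 29)) = 48.3735
d((10, -19), (-19, -24)) = 29.4279
d((10, -19), (-20, 2)) = 36.6197
d((10, -19), (-13, -21)) = 23.0868
d((10, -19), (4, -13)) = 8.4853
d((-5, 12), (4, -29)) = 41.9762
d((-5, 12), (26, -30)) = 52.2015
d((-5, 12), (16, 29)) = 27.0185
d((-5, 12), (-19, -24)) = 38.6264
d((-5, 12), (-20, 2)) = 18.0278
d((-5, 12), (-13, -21)) = 33.9559
d((-5, 12), (4, -13)) = 26.5707
d((4, -29), (26, -30)) = 22.0227
d((4, -29), (16, 29)) = 59.2284
d((4, -29), (-19, -24)) = 23.5372
d((4, -29), (-20, 2)) = 39.2046
d((4, -29), (-13, -21)) = 18.7883
d((4, -29), (4, -13)) = 16.0
d((26, -30), (16, 29)) = 59.8415
d((26, -30), (-19, -24)) = 45.3982
d((26, -30), (-20, 2)) = 56.0357
d((26, -30), (-13, -21)) = 40.025
d((26, -30), (4, -13)) = 27.8029
d((16, 29), (-19, -24)) = 63.5138
d((16, 29), (-20, 2)) = 45.0
d((16, 29), (-13, -21)) = 57.8014
d((16, 29), (4, -13)) = 43.6807
d((-19, -24), (-20, 2)) = 26.0192
d((-19, -24), (-13, -21)) = 6.7082
d((-19, -24), (4, -13)) = 25.4951
d((-20, 2), (-13, -21)) = 24.0416
d((-20, 2), (4, -13)) = 28.3019
d((-13, -21), (4, -13)) = 18.7883

Closest pair: (-22, -21) and (-19, -24) with distance 4.2426

The closest pair is (-22, -21) and (-19, -24) with Euclidean distance 4.2426. For 10 points, brute-force pairwise comparison is shown above. For large n, the divide-and-conquer algorithm (sort by x, recurse on halves, check the dividing strip) achieves O(n log n).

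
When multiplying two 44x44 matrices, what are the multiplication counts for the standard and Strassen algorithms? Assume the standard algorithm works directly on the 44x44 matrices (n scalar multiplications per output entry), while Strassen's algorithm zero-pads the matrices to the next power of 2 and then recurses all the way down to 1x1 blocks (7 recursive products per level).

Matrix multiplication for 44x44 matrices:

Strassen's algorithm requires power-of-2 dimensions. Pad 44x44 to 64x64 (next power of 2).

Standard algorithm: 44^3 = 85184 multiplications
Strassen's algorithm: 7^(log2(64)) = 7^6 = 117649 multiplications
Difference: 85184 - 117649 = -32465 (Strassen uses MORE here due to padding overhead — for small or just-over-power-of-2 n, padding can outweigh the per-level savings)

Standard: 85184 multiplications (44^3). Strassen: 117649 multiplications (7^6, after padding to 64x64). Strassen reduces 8 recursive multiplications to 7 at each level.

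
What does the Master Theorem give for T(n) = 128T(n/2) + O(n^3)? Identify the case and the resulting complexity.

Master Theorem for T(n) = 128T(n/2) + O(n^3):

a = 128, b = 2, c = 3
log_b(a) = log_2(128) = 7.0000

Case 1: c = 3 < log_2(128) = 7.0000
T(n) = O(n^(log_2 128)) = O(n^7)

For T(n) = 128T(n/2) + O(n^3): log_2(128) = 7.0000. This is Case 1 of the Master Theorem (c < log_b(a), work dominated by leaves), giving O(n^7).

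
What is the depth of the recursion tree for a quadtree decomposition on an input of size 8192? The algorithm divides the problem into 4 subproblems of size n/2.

For divide and conquer with division factor 2:

Problem sizes at each level:
Level 0: 8192
Level 1: 4096
Level 2: 2048
Level 3: 1024
Level 4: 512
Level 5: 256
Level 6: 128
Level 7: 64
Level 8: 32
Level 9: 16
Level 10: 8
Level 11: 4
Level 12: 2
Level 13: 1

The root is level 0 and the size-1 base case is level 13 (the tree spans levels 0 through 13, i.e. 14 levels counting the root), so the depth is the number of divisions: log_2(8192) = 13

The recursion tree depth is log_2(8192) = 13. At each level, the problem size is divided by 2, so it takes 13 divisions to reduce to a base case of size 1. The algorithm makes 4 recursive calls at each level.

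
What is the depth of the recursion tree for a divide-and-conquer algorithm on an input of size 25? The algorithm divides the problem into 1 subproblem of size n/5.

For divide and conquer with division factor 5:

Problem sizes at each level:
Level 0: 25
Level 1: 5
Level 2: 1

The root is level 0 and the size-1 base case is level 2 (the tree spans levels 0 through 2, i.e. 3 levels counting the root), so the depth is the number of divisions: log_5(25) = 2

The recursion tree depth is log_5(25) = 2. At each level, the problem size is divided by 5, so it takes 2 divisions to reduce to a base case of size 1. The algorithm makes 1 recursive call at each level.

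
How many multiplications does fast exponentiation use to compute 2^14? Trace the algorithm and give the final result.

Computing 2^14 by squaring (build up from 2^1; each line after the first costs one multiplication):

2^1 = 2
2^2 = (2^1)^2 = 2^2 = 4
2^3 = 2 * 2^2 = 2 * 4 = 8
2^6 = (2^3)^2 = 8^2 = 64
2^7 = 2 * 2^6 = 2 * 64 = 128
2^14 = (2^7)^2 = 128^2 = 16384

Result: 16384
Multiplications needed: 5 (5 lines after 2^1)

2^14 = 16384. Using exponentiation by squaring, this requires 5 multiplications. The key idea: if the exponent is even, square the half-power; if odd, multiply by the base once.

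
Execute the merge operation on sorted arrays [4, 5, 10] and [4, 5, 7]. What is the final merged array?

Merging process:

Compare 4 vs 4: take 4 from left. Merged: [4]
Compare 5 vs 4: take 4 from right. Merged: [4, 4]
Compare 5 vs 5: take 5 from left. Merged: [4, 4, 5]
Compare 10 vs 5: take 5 from right. Merged: [4, 4, 5, 5]
Compare 10 vs 7: take 7 from right. Merged: [4, 4, 5, 5, 7]
Append remaining from left: [10]. Merged: [4, 4, 5, 5, 7, 10]

Final merged array: [4, 4, 5, 5, 7, 10]
Total comparisons: 5

The merged array is [4, 4, 5, 5, 7, 10], requiring 5 comparisons. The merge step runs in O(n) time where n is the total number of elements.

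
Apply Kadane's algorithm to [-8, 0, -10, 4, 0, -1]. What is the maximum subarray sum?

Using Kadane's algorithm on [-8, 0, -10, 4, 0, -1]:

Scanning through the array:
Position 1 (value 0): max_ending_here = 0, max_so_far = 0
Position 2 (value -10): max_ending_here = -10, max_so_far = 0
Position 3 (value 4): max_ending_here = 4, max_so_far = 4
Position 4 (value 0): max_ending_here = 4, max_so_far = 4
Position 5 (value -1): max_ending_here = 3, max_so_far = 4

Maximum subarray: [4]
Maximum sum: 4

The maximum subarray is [4] with sum 4. This subarray runs from index 3 to index 3.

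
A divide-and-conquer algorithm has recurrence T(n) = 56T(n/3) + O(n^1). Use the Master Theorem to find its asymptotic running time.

Master Theorem for T(n) = 56T(n/3) + O(n^1):

a = 56, b = 3, c = 1
log_b(a) = log_3(56) = 3.6640

Case 1: c = 1 < log_3(56) = 3.6640
T(n) = O(n^(log_3 56))

For T(n) = 56T(n/3) + O(n^1): log_3(56) = 3.6640. This is Case 1 of the Master Theorem (c < log_b(a), work dominated by leaves), giving O(n^(log_3 56)).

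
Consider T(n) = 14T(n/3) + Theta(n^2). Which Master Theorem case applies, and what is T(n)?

Master Theorem for T(n) = 14T(n/3) + O(n^2):

a = 14, b = 3, c = 2
log_b(a) = log_3(14) = 2.4022

Case 1: c = 2 < log_3(14) = 2.4022
T(n) = O(n^(log_3 14))

For T(n) = 14T(n/3) + O(n^2): log_3(14) = 2.4022. This is Case 1 of the Master Theorem (c < log_b(a), work dominated by leaves), giving O(n^(log_3 14)).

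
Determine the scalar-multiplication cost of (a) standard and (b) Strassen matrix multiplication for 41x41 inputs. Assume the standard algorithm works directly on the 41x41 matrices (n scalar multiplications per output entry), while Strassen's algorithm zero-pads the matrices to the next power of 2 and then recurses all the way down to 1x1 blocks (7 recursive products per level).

Matrix multiplication for 41x41 matrices:

Strassen's algorithm requires power-of-2 dimensions. Pad 41x41 to 64x64 (next power of 2).

Standard algorithm: 41^3 = 68921 multiplications
Strassen's algorithm: 7^(log2(64)) = 7^6 = 117649 multiplications
Difference: 68921 - 117649 = -48728 (Strassen uses MORE here due to padding overhead — for small or just-over-power-of-2 n, padding can outweigh the per-level savings)

Standard: 68921 multiplications (41^3). Strassen: 117649 multiplications (7^6, after padding to 64x64). Strassen reduces 8 recursive multiplications to 7 at each level.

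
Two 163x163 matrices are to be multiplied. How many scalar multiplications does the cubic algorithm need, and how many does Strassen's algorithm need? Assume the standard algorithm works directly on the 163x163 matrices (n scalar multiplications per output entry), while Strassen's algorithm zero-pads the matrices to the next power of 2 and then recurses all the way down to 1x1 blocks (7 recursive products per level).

Matrix multiplication for 163x163 matrices:

Strassen's algorithm requires power-of-2 dimensions. Pad 163x163 to 256x256 (next power of 2).

Standard algorithm: 163^3 = 4330747 multiplications
Strassen's algorithm: 7^(log2(256)) = 7^8 = 5764801 multiplications
Difference: 4330747 - 5764801 = -1434054 (Strassen uses MORE here due to padding overhead — for small or just-over-power-of-2 n, padding can outweigh the per-level savings)

Standard: 4330747 multiplications (163^3). Strassen: 5764801 multiplications (7^8, after padding to 256x256). Strassen reduces 8 recursive multiplications to 7 at each level.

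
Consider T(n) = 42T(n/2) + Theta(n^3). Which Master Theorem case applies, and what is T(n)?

Master Theorem for T(n) = 42T(n/2) + O(n^3):

a = 42, b = 2, c = 3
log_b(a) = log_2(42) = 5.3923

Case 1: c = 3 < log_2(42) = 5.3923
T(n) = O(n^(log_2 42))

For T(n) = 42T(n/2) + O(n^3): log_2(42) = 5.3923. This is Case 1 of the Master Theorem (c < log_b(a), work dominated by leaves), giving O(n^(log_2 42)).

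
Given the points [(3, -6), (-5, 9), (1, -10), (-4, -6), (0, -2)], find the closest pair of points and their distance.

Computing all pairwise distances among 5 points:

d((3, -6), (-5, 9)) = 17.0
d((3, -6), (1, -10)) = 4.4721 <-- minimum
d((3, -6), (-4, -6)) = 7.0
d((3, -6), (0, -2)) = 5.0
d((-5, 9), (1, -10)) = 19.9249
d((-5, 9), (-4, -6)) = 15.0333
d((-5, 9), (0, -2)) = 12.083
d((1, -10), (-4, -6)) = 6.4031
d((1, -10), (0, -2)) = 8.0623
d((-4, -6), (0, -2)) = 5.6569

Closest pair: (3, -6) and (1, -10) with distance 4.4721

The closest pair is (3, -6) and (1, -10) with Euclidean distance 4.4721. For 5 points, brute-force pairwise comparison is shown above. For large n, the divide-and-conquer algorithm (sort by x, recurse on halves, check the dividing strip) achieves O(n log n).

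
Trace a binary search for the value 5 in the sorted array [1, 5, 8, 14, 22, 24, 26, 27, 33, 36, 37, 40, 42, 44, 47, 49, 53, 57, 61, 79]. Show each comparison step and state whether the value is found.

Binary search for 5 in [1, 5, 8, 14, 22, 24, 26, 27, 33, 36, 37, 40, 42, 44, 47, 49, 53, 57, 61, 79]:

lo=0, hi=19, mid=9, arr[mid]=36 -> 36 > 5, search left half
lo=0, hi=8, mid=4, arr[mid]=22 -> 22 > 5, search left half
lo=0, hi=3, mid=1, arr[mid]=5 -> Found target at index 1!

Binary search finds 5 at index 1 after 3 comparisons. The search repeatedly halves the search space by comparing with the middle element.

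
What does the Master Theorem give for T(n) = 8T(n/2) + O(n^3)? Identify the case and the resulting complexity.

Master Theorem for T(n) = 8T(n/2) + O(n^3):

a = 8, b = 2, c = 3
log_b(a) = log_2(8) = 3.0000

Case 2: c = 3 = log_2(8) = 3.0000
T(n) = O(n^3 log n) = O(n^3 log n)

For T(n) = 8T(n/2) + O(n^3): log_2(8) = 3.0000. This is Case 2 of the Master Theorem (c = log_b(a), equal work at all levels), giving O(n^3 log n).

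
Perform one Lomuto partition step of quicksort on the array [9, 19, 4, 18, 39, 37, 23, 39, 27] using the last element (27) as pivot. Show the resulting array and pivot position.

Lomuto partition with pivot = 27:

Initial array: [9, 19, 4, 18, 39, 37, 23, 39, 27]

arr[0]=9 <= 27: swap with position 0, array becomes [9, 19, 4, 18, 39, 37, 23, 39, 27]
arr[1]=19 <= 27: swap with position 1, array becomes [9, 19, 4, 18, 39, 37, 23, 39, 27]
arr[2]=4 <= 27: swap with position 2, array becomes [9, 19, 4, 18, 39, 37, 23, 39, 27]
arr[3]=18 <= 27: swap with position 3, array becomes [9, 19, 4, 18, 39, 37, 23, 39, 27]
arr[4]=39 > 27: no swap
arr[5]=37 > 27: no swap
arr[6]=23 <= 27: swap with position 4, array becomes [9, 19, 4, 18, 23, 37, 39, 39, 27]
arr[7]=39 > 27: no swap

Place pivot at position 5: [9, 19, 4, 18, 23, 27, 39, 39, 37]
Pivot position: 5

After partitioning with pivot 27, the array becomes [9, 19, 4, 18, 23, 27, 39, 39, 37]. The pivot is placed at index 5. All elements to the left of the pivot are <= 27, and all elements to the right are > 27.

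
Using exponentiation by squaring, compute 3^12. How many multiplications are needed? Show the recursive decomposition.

Computing 3^12 by squaring (build up from 3^1; each line after the first costs one multiplication):

3^1 = 3
3^2 = (3^1)^2 = 3^2 = 9
3^3 = 3 * 3^2 = 3 * 9 = 27
3^6 = (3^3)^2 = 27^2 = 729
3^12 = (3^6)^2 = 729^2 = 531441

Result: 531441
Multiplications needed: 4 (4 lines after 3^1)

3^12 = 531441. Using exponentiation by squaring, this requires 4 multiplications. The key idea: if the exponent is even, square the half-power; if odd, multiply by the base once.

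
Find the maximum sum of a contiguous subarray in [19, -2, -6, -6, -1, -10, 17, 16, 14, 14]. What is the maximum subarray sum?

Using Kadane's algorithm on [19, -2, -6, -6, -1, -10, 17, 16, 14, 14]:

Scanning through the array:
Position 1 (value -2): max_ending_here = 17, max_so_far = 19
Position 2 (value -6): max_ending_here = 11, max_so_far = 19
Position 3 (value -6): max_ending_here = 5, max_so_far = 19
Position 4 (value -1): max_ending_here = 4, max_so_far = 19
Position 5 (value -10): max_ending_here = -6, max_so_far = 19
Position 6 (value 17): max_ending_here = 17, max_so_far = 19
Position 7 (value 16): max_ending_here = 33, max_so_far = 33
Position 8 (value 14): max_ending_here = 47, max_so_far = 47
Position 9 (value 14): max_ending_here = 61, max_so_far = 61

Maximum subarray: [17, 16, 14, 14]
Maximum sum: 61

The maximum subarray is [17, 16, 14, 14] with sum 61. This subarray runs from index 6 to index 9.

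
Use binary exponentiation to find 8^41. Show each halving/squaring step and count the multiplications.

Computing 8^41 by squaring (build up from 8^1; each line after the first costs one multiplication):

8^1 = 8
8^2 = (8^1)^2 = 8^2 = 64
8^4 = (8^2)^2 = 64^2 = 4096
8^5 = 8 * 8^4 = 8 * 4096 = 32768
8^10 = (8^5)^2 = 32768^2 = 1073741824
8^20 = (8^10)^2 = 1073741824^2 = 1152921504606846976
8^40 = (8^20)^2 = 1152921504606846976^2 = 1329227995784915872903807060280344576
8^41 = 8 * 8^40 = 8 * 1329227995784915872903807060280344576 = 10633823966279326983230456482242756608

Result: 10633823966279326983230456482242756608
Multiplications needed: 7 (7 lines after 8^1)

8^41 = 10633823966279326983230456482242756608. Using exponentiation by squaring, this requires 7 multiplications. The key idea: if the exponent is even, square the half-power; if odd, multiply by the base once.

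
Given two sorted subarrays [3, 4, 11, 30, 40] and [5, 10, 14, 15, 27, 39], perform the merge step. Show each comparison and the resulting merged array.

Merging process:

Compare 3 vs 5: take 3 from left. Merged: [3]
Compare 4 vs 5: take 4 from left. Merged: [3, 4]
Compare 11 vs 5: take 5 from right. Merged: [3, 4, 5]
Compare 11 vs 10: take 10 from right. Merged: [3, 4, 5, 10]
Compare 11 vs 14: take 11 from left. Merged: [3, 4, 5, 10, 11]
Compare 30 vs 14: take 14 from right. Merged: [3, 4, 5, 10, 11, 14]
Compare 30 vs 15: take 15 from right. Merged: [3, 4, 5, 10, 11, 14, 15]
Compare 30 vs 27: take 27 from right. Merged: [3, 4, 5, 10, 11, 14, 15, 27]
Compare 30 vs 39: take 30 from left. Merged: [3, 4, 5, 10, 11, 14, 15, 27, 30]
Compare 40 vs 39: take 39 from right. Merged: [3, 4, 5, 10, 11, 14, 15, 27, 30, 39]
Append remaining from left: [40]. Merged: [3, 4, 5, 10, 11, 14, 15, 27, 30, 39, 40]

Final merged array: [3, 4, 5, 10, 11, 14, 15, 27, 30, 39, 40]
Total comparisons: 10

The merged array is [3, 4, 5, 10, 11, 14, 15, 27, 30, 39, 40], requiring 10 comparisons. The merge step runs in O(n) time where n is the total number of elements.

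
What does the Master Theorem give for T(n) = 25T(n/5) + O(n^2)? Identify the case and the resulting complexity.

Master Theorem for T(n) = 25T(n/5) + O(n^2):

a = 25, b = 5, c = 2
log_b(a) = log_5(25) = 2.0000

Case 2: c = 2 = log_5(25) = 2.0000
T(n) = O(n^2 log n) = O(n^2 log n)

For T(n) = 25T(n/5) + O(n^2): log_5(25) = 2.0000. This is Case 2 of the Master Theorem (c = log_b(a), equal work at all levels), giving O(n^2 log n).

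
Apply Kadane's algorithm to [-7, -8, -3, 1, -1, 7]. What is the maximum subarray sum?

Using Kadane's algorithm on [-7, -8, -3, 1, -1, 7]:

Scanning through the array:
Position 1 (value -8): max_ending_here = -8, max_so_far = -7
Position 2 (value -3): max_ending_here = -3, max_so_far = -3
Position 3 (value 1): max_ending_here = 1, max_so_far = 1
Position 4 (value -1): max_ending_here = 0, max_so_far = 1
Position 5 (value 7): max_ending_here = 7, max_so_far = 7

Maximum subarray: [1, -1, 7]
Maximum sum: 7

The maximum subarray is [1, -1, 7] with sum 7. This subarray runs from index 3 to index 5.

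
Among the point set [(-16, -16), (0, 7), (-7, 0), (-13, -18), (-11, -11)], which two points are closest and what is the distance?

Computing all pairwise distances among 5 points:

d((-16, -16), (0, 7)) = 28.0179
d((-16, -16), (-7, 0)) = 18.3576
d((-16, -16), (-13, -18)) = 3.6056 <-- minimum
d((-16, -16), (-11, -11)) = 7.0711
d((0, 7), (-7, 0)) = 9.8995
d((0, 7), (-13, -18)) = 28.178
d((0, 7), (-11, -11)) = 21.095
d((-7, 0), (-13, -18)) = 18.9737
d((-7, 0), (-11, -11)) = 11.7047
d((-13, -18), (-11, -11)) = 7.2801

Closest pair: (-16, -16) and (-13, -18) with distance 3.6056

The closest pair is (-16, -16) and (-13, -18) with Euclidean distance 3.6056. For 5 points, brute-force pairwise comparison is shown above. For large n, the divide-and-conquer algorithm (sort by x, recurse on halves, check the dividing strip) achieves O(n log n).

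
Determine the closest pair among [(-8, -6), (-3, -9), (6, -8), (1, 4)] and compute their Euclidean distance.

Computing all pairwise distances among 4 points:

d((-8, -6), (-3, -9)) = 5.831 <-- minimum
d((-8, -6), (6, -8)) = 14.1421
d((-8, -6), (1, 4)) = 13.4536
d((-3, -9), (6, -8)) = 9.0554
d((-3, -9), (1, 4)) = 13.6015
d((6, -8), (1, 4)) = 13.0

Closest pair: (-8, -6) and (-3, -9) with distance 5.831

The closest pair is (-8, -6) and (-3, -9) with Euclidean distance 5.831. For 4 points, brute-force pairwise comparison is shown above. For large n, the divide-and-conquer algorithm (sort by x, recurse on halves, check the dividing strip) achieves O(n log n).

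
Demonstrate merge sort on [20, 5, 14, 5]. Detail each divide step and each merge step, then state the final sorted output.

Merge sort trace:

Split: [20, 5, 14, 5] -> [20, 5] and [14, 5]
  Split: [20, 5] -> [20] and [5]
  Merge: [20] + [5] -> [5, 20]
  Split: [14, 5] -> [14] and [5]
  Merge: [14] + [5] -> [5, 14]
Merge: [5, 20] + [5, 14] -> [5, 5, 14, 20]

Final sorted array: [5, 5, 14, 20]

The merge sort proceeds by recursively splitting the array and merging sorted halves.
After all merges, the sorted array is [5, 5, 14, 20].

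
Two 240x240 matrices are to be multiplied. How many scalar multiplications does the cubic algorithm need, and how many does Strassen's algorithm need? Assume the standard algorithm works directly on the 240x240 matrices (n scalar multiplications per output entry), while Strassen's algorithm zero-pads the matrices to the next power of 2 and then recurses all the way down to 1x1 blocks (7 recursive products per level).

Matrix multiplication for 240x240 matrices:

Strassen's algorithm requires power-of-2 dimensions. Pad 240x240 to 256x256 (next power of 2).

Standard algorithm: 240^3 = 13824000 multiplications
Strassen's algorithm: 7^(log2(256)) = 7^8 = 5764801 multiplications
Savings: 13824000 - 5764801 = 8059199 multiplications

Standard: 13824000 multiplications (240^3). Strassen: 5764801 multiplications (7^8, after padding to 256x256). Strassen reduces 8 recursive multiplications to 7 at each level.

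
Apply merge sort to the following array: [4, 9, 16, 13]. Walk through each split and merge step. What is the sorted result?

Merge sort trace:

Split: [4, 9, 16, 13] -> [4, 9] and [16, 13]
  Split: [4, 9] -> [4] and [9]
  Merge: [4] + [9] -> [4, 9]
  Split: [16, 13] -> [16] and [13]
  Merge: [16] + [13] -> [13, 16]
Merge: [4, 9] + [13, 16] -> [4, 9, 13, 16]

Final sorted array: [4, 9, 13, 16]

The merge sort proceeds by recursively splitting the array and merging sorted halves.
After all merges, the sorted array is [4, 9, 13, 16].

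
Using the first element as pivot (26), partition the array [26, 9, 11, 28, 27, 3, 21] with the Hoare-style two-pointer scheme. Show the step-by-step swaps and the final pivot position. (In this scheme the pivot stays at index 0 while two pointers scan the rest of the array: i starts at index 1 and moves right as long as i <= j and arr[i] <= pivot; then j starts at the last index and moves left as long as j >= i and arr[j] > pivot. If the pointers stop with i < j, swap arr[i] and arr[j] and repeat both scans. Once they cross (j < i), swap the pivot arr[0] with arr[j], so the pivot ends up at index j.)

Hoare-style two-pointer partition with pivot = 26:

Initial array: [26, 9, 11, 28, 27, 3, 21]

Pointers start at i = 1, j = 6.
i stops at index 3 (arr[3]=28 > 26), j stops at index 6 (arr[6]=21 <= 26): swap arr[3] and arr[6], array becomes [26, 9, 11, 21, 27, 3, 28]
i stops at index 4 (arr[4]=27 > 26), j stops at index 5 (arr[5]=3 <= 26): swap arr[4] and arr[5], array becomes [26, 9, 11, 21, 3, 27, 28]
i ends at 5, j ends at 4: the pointers have crossed (j < i), so scanning stops.

Swap pivot arr[0] with arr[4] to place pivot at position 4: [3, 9, 11, 21, 26, 27, 28]
Pivot position: 4

After partitioning with pivot 26, the array becomes [3, 9, 11, 21, 26, 27, 28]. The pivot is placed at index 4. All elements to the left of the pivot are <= 26, and all elements to the right are > 26.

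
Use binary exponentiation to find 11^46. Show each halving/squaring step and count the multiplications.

Computing 11^46 by squaring (build up from 11^1; each line after the first costs one multiplication):

11^1 = 11
11^2 = (11^1)^2 = 11^2 = 121
11^4 = (11^2)^2 = 121^2 = 14641
11^5 = 11 * 11^4 = 11 * 14641 = 161051
11^10 = (11^5)^2 = 161051^2 = 25937424601
11^11 = 11 * 11^10 = 11 * 25937424601 = 285311670611
11^22 = (11^11)^2 = 285311670611^2 = 81402749386839761113321
11^23 = 11 * 11^22 = 11 * 81402749386839761113321 = 895430243255237372246531
11^46 = (11^23)^2 = 895430243255237372246531^2 = 801795320536133573571931534665380233173841533961

Result: 801795320536133573571931534665380233173841533961
Multiplications needed: 8 (8 lines after 11^1)

11^46 = 801795320536133573571931534665380233173841533961. Using exponentiation by squaring, this requires 8 multiplications. The key idea: if the exponent is even, square the half-power; if odd, multiply by the base once.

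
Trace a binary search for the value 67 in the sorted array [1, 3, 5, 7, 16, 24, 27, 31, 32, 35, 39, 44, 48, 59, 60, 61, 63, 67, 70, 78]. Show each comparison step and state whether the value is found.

Binary search for 67 in [1, 3, 5, 7, 16, 24, 27, 31, 32, 35, 39, 44, 48, 59, 60, 61, 63, 67, 70, 78]:

lo=0, hi=19, mid=9, arr[mid]=35 -> 35 < 67, search right half
lo=10, hi=19, mid=14, arr[mid]=60 -> 60 < 67, search right half
lo=15, hi=19, mid=17, arr[mid]=67 -> Found target at index 17!

Binary search finds 67 at index 17 after 3 comparisons. The search repeatedly halves the search space by comparing with the middle element.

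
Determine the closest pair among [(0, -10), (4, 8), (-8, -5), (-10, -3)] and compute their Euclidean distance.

Computing all pairwise distances among 4 points:

d((0, -10), (4, 8)) = 18.4391
d((0, -10), (-8, -5)) = 9.434
d((0, -10), (-10, -3)) = 12.2066
d((4, 8), (-8, -5)) = 17.6918
d((4, 8), (-10, -3)) = 17.8045
d((-8, -5), (-10, -3)) = 2.8284 <-- minimum

Closest pair: (-8, -5) and (-10, -3) with distance 2.8284

The closest pair is (-8, -5) and (-10, -3) with Euclidean distance 2.8284. For 4 points, brute-force pairwise comparison is shown above. For large n, the divide-and-conquer algorithm (sort by x, recurse on halves, check the dividing strip) achieves O(n log n).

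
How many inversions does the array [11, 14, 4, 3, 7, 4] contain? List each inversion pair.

Finding inversions in [11, 14, 4, 3, 7, 4]:

(0, 2): arr[0]=11 > arr[2]=4
(0, 3): arr[0]=11 > arr[3]=3
(0, 4): arr[0]=11 > arr[4]=7
(0, 5): arr[0]=11 > arr[5]=4
(1, 2): arr[1]=14 > arr[2]=4
(1, 3): arr[1]=14 > arr[3]=3
(1, 4): arr[1]=14 > arr[4]=7
(1, 5): arr[1]=14 > arr[5]=4
(2, 3): arr[2]=4 > arr[3]=3
(4, 5): arr[4]=7 > arr[5]=4

Total inversions: 10

The array has 10 inversion(s): (0,2), (0,3), (0,4), (0,5), (1,2), (1,3), (1,4), (1,5), (2,3), (4,5). Each pair (i,j) satisfies i < j and arr[i] > arr[j].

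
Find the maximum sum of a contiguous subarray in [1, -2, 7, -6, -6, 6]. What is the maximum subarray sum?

Using Kadane's algorithm on [1, -2, 7, -6, -6, 6]:

Scanning through the array:
Position 1 (value -2): max_ending_here = -1, max_so_far = 1
Position 2 (value 7): max_ending_here = 7, max_so_far = 7
Position 3 (value -6): max_ending_here = 1, max_so_far = 7
Position 4 (value -6): max_ending_here = -5, max_so_far = 7
Position 5 (value 6): max_ending_here = 6, max_so_far = 7

Maximum subarray: [7]
Maximum sum: 7

The maximum subarray is [7] with sum 7. This subarray runs from index 2 to index 2.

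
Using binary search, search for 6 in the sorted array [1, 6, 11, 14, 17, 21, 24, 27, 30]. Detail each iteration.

Binary search for 6 in [1, 6, 11, 14, 17, 21, 24, 27, 30]:

lo=0, hi=8, mid=4, arr[mid]=17 -> 17 > 6, search left half
lo=0, hi=3, mid=1, arr[mid]=6 -> Found target at index 1!

Binary search finds 6 at index 1 after 2 comparisons. The search repeatedly halves the search space by comparing with the middle element.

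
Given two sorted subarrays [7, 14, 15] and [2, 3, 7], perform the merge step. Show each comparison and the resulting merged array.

Merging process:

Compare 7 vs 2: take 2 from right. Merged: [2]
Compare 7 vs 3: take 3 from right. Merged: [2, 3]
Compare 7 vs 7: take 7 from left. Merged: [2, 3, 7]
Compare 14 vs 7: take 7 from right. Merged: [2, 3, 7, 7]
Append remaining from left: [14, 15]. Merged: [2, 3, 7, 7, 14, 15]

Final merged array: [2, 3, 7, 7, 14, 15]
Total comparisons: 4

The merged array is [2, 3, 7, 7, 14, 15], requiring 4 comparisons. The merge step runs in O(n) time where n is the total number of elements.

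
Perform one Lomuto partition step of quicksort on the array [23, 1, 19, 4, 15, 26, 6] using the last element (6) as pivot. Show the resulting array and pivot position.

Lomuto partition with pivot = 6:

Initial array: [23, 1, 19, 4, 15, 26, 6]

arr[0]=23 > 6: no swap
arr[1]=1 <= 6: swap with position 0, array becomes [1, 23, 19, 4, 15, 26, 6]
arr[2]=19 > 6: no swap
arr[3]=4 <= 6: swap with position 1, array becomes [1, 4, 19, 23, 15, 26, 6]
arr[4]=15 > 6: no swap
arr[5]=26 > 6: no swap

Place pivot at position 2: [1, 4, 6, 23, 15, 26, 19]
Pivot position: 2

After partitioning with pivot 6, the array becomes [1, 4, 6, 23, 15, 26, 19]. The pivot is placed at index 2. All elements to the left of the pivot are <= 6, and all elements to the right are > 6.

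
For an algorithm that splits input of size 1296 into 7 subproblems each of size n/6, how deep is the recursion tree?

For divide and conquer with division factor 6:

Problem sizes at each level:
Level 0: 1296
Level 1: 216
Level 2: 36
Level 3: 6
Level 4: 1

The root is level 0 and the size-1 base case is level 4 (the tree spans levels 0 through 4, i.e. 5 levels counting the root), so the depth is the number of divisions: log_6(1296) = 4

The recursion tree depth is log_6(1296) = 4. At each level, the problem size is divided by 6, so it takes 4 divisions to reduce to a base case of size 1. The algorithm makes 7 recursive calls at each level.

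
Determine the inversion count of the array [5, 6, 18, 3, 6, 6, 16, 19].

Finding inversions in [5, 6, 18, 3, 6, 6, 16, 19]:

(0, 3): arr[0]=5 > arr[3]=3
(1, 3): arr[1]=6 > arr[3]=3
(2, 3): arr[2]=18 > arr[3]=3
(2, 4): arr[2]=18 > arr[4]=6
(2, 5): arr[2]=18 > arr[5]=6
(2, 6): arr[2]=18 > arr[6]=16

Total inversions: 6

The array has 6 inversion(s): (0,3), (1,3), (2,3), (2,4), (2,5), (2,6). Each pair (i,j) satisfies i < j and arr[i] > arr[j].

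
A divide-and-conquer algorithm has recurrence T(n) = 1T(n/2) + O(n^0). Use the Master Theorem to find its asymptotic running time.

Master Theorem for T(n) = 1T(n/2) + O(n^0):

a = 1, b = 2, c = 0
log_b(a) = log_2(1) = 0.0000

Case 2: c = 0 = log_2(1) = 0.0000
T(n) = O(n^0 log n) = O(log n)

For T(n) = 1T(n/2) + O(n^0): log_2(1) = 0.0000. This is Case 2 of the Master Theorem (c = log_b(a), equal work at all levels), giving O(log n).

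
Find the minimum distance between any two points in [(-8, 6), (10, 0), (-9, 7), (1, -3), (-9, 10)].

Computing all pairwise distances among 5 points:

d((-8, 6), (10, 0)) = 18.9737
d((-8, 6), (-9, 7)) = 1.4142 <-- minimum
d((-8, 6), (1, -3)) = 12.7279
d((-8, 6), (-9, 10)) = 4.1231
d((10, 0), (-9, 7)) = 20.2485
d((10, 0), (1, -3)) = 9.4868
d((10, 0), (-9, 10)) = 21.4709
d((-9, 7), (1, -3)) = 14.1421
d((-9, 7), (-9, 10)) = 3.0
d((1, -3), (-9, 10)) = 16.4012

Closest pair: (-8, 6) and (-9, 7) with distance 1.4142

The closest pair is (-8, 6) and (-9, 7) with Euclidean distance 1.4142. For 5 points, brute-force pairwise comparison is shown above. For large n, the divide-and-conquer algorithm (sort by x, recurse on halves, check the dividing strip) achieves O(n log n).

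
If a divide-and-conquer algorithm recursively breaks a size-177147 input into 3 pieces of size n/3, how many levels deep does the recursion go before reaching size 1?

For divide and conquer with division factor 3:

Problem sizes at each level:
Level 0: 177147
Level 1: 59049
Level 2: 19683
Level 3: 6561
Level 4: 2187
Level 5: 729
Level 6: 243
Level 7: 81
Level 8: 27
Level 9: 9
Level 10: 3
Level 11: 1

The root is level 0 and the size-1 base case is level 11 (the tree spans levels 0 through 11, i.e. 12 levels counting the root), so the depth is the number of divisions: log_3(177147) = 11

The recursion tree depth is log_3(177147) = 11. At each level, the problem size is divided by 3, so it takes 11 divisions to reduce to a base case of size 1. The algorithm makes 3 recursive calls at each level.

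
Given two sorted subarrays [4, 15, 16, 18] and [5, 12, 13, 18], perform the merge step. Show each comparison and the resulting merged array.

Merging process:

Compare 4 vs 5: take 4 from left. Merged: [4]
Compare 15 vs 5: take 5 from right. Merged: [4, 5]
Compare 15 vs 12: take 12 from right. Merged: [4, 5, 12]
Compare 15 vs 13: take 13 from right. Merged: [4, 5, 12, 13]
Compare 15 vs 18: take 15 from left. Merged: [4, 5, 12, 13, 15]
Compare 16 vs 18: take 16 from left. Merged: [4, 5, 12, 13, 15, 16]
Compare 18 vs 18: take 18 from left. Merged: [4, 5, 12, 13, 15, 16, 18]
Append remaining from right: [18]. Merged: [4, 5, 12, 13, 15, 16, 18, 18]

Final merged array: [4, 5, 12, 13, 15, 16, 18, 18]
Total comparisons: 7

The merged array is [4, 5, 12, 13, 15, 16, 18, 18], requiring 7 comparisons. The merge step runs in O(n) time where n is the total number of elements.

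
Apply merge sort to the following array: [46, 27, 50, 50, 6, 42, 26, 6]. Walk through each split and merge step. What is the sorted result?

Merge sort trace:

Split: [46, 27, 50, 50, 6, 42, 26, 6] -> [46, 27, 50, 50] and [6, 42, 26, 6]
  Split: [46, 27, 50, 50] -> [46, 27] and [50, 50]
    Split: [46, 27] -> [46] and [27]
    Merge: [46] + [27] -> [27, 46]
    Split: [50, 50] -> [50] and [50]
    Merge: [50] + [50] -> [50, 50]
  Merge: [27, 46] + [50, 50] -> [27, 46, 50, 50]
  Split: [6, 42, 26, 6] -> [6, 42] and [26, 6]
    Split: [6, 42] -> [6] and [42]
    Merge: [6] + [42] -> [6, 42]
    Split: [26, 6] -> [26] and [6]
    Merge: [26] + [6] -> [6, 26]
  Merge: [6, 42] + [6, 26] -> [6, 6, 26, 42]
Merge: [27, 46, 50, 50] + [6, 6, 26, 42] -> [6, 6, 26, 27, 42, 46, 50, 50]

Final sorted array: [6, 6, 26, 27, 42, 46, 50, 50]

The merge sort proceeds by recursively splitting the array and merging sorted halves.
After all merges, the sorted array is [6, 6, 26, 27, 42, 46, 50, 50].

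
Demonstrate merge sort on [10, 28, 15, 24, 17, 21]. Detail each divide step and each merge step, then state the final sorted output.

Merge sort trace:

Split: [10, 28, 15, 24, 17, 21] -> [10, 28, 15] and [24, 17, 21]
  Split: [10, 28, 15] -> [10] and [28, 15]
    Split: [28, 15] -> [28] and [15]
    Merge: [28] + [15] -> [15, 28]
  Merge: [10] + [15, 28] -> [10, 15, 28]
  Split: [24, 17, 21] -> [24] and [17, 21]
    Split: [17, 21] -> [17] and [21]
    Merge: [17] + [21] -> [17, 21]
  Merge: [24] + [17, 21] -> [17, 21, 24]
Merge: [10, 15, 28] + [17, 21, 24] -> [10, 15, 17, 21, 24, 28]

Final sorted array: [10, 15, 17, 21, 24, 28]

The merge sort proceeds by recursively splitting the array and merging sorted halves.
After all merges, the sorted array is [10, 15, 17, 21, 24, 28].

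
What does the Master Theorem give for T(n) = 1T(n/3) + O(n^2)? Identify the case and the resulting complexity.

Master Theorem for T(n) = 1T(n/3) + O(n^2):

a = 1, b = 3, c = 2
log_b(a) = log_3(1) = 0.0000

Case 3: c = 2 > log_3(1) = 0.0000
T(n) = O(n^2) = O(n^2)

For T(n) = 1T(n/3) + O(n^2): log_3(1) = 0.0000. This is Case 3 of the Master Theorem (c > log_b(a), work dominated by root), giving O(n^2).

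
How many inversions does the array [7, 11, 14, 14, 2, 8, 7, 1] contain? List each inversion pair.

Finding inversions in [7, 11, 14, 14, 2, 8, 7, 1]:

(0, 4): arr[0]=7 > arr[4]=2
(0, 7): arr[0]=7 > arr[7]=1
(1, 4): arr[1]=11 > arr[4]=2
(1, 5): arr[1]=11 > arr[5]=8
(1, 6): arr[1]=11 > arr[6]=7
(1, 7): arr[1]=11 > arr[7]=1
(2, 4): arr[2]=14 > arr[4]=2
(2, 5): arr[2]=14 > arr[5]=8
(2, 6): arr[2]=14 > arr[6]=7
(2, 7): arr[2]=14 > arr[7]=1
(3, 4): arr[3]=14 > arr[4]=2
(3, 5): arr[3]=14 > arr[5]=8
(3, 6): arr[3]=14 > arr[6]=7
(3, 7): arr[3]=14 > arr[7]=1
(4, 7): arr[4]=2 > arr[7]=1
(5, 6): arr[5]=8 > arr[6]=7
(5, 7): arr[5]=8 > arr[7]=1
(6, 7): arr[6]=7 > arr[7]=1

Total inversions: 18

The array has 18 inversion(s): (0,4), (0,7), (1,4), (1,5), (1,6), (1,7), (2,4), (2,5), (2,6), (2,7), (3,4), (3,5), (3,6), (3,7), (4,7), (5,6), (5,7), (6,7). Each pair (i,j) satisfies i < j and arr[i] > arr[j].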